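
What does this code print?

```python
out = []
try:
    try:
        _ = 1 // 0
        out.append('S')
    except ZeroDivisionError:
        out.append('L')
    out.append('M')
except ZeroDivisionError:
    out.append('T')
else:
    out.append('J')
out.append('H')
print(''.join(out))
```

Execution trace: 'L' (inner except ZeroDivisionError) → 'M' (try body, no exception) → 'J' (else) → 'H' (after the try/except). Output: LMJH

Answer: LMJH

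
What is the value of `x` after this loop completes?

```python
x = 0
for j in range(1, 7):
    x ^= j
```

XOR of 1 to 6
`x` takes the values: 0 → 1 → 3 → 0 → 4 → 1 → 7

Answer: 7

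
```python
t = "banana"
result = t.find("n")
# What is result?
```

Trace:
`t = "banana"` → t = 'banana'
`result = t.find("n")` → result = 2
So result = 2

Answer: 2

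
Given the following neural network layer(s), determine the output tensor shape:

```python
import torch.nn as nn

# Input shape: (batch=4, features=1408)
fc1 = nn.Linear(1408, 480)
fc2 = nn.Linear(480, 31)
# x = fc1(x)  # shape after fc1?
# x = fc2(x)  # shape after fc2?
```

Input: (4, 1408) -> after fc1: (4, 480) -> Output: (4, 31)

Answer: (4, 31)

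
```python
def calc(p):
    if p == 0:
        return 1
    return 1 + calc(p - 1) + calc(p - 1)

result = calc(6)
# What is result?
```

calc(p) = 1 + 2·calc(p-1), calc(0)=1. Closed form: (1+1)·2^6 - 1 = 127.

Answer: 127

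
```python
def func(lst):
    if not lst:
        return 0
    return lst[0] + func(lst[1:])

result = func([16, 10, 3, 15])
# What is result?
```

16 + 10 + 3 + 15 + 0 = 44

Answer: 44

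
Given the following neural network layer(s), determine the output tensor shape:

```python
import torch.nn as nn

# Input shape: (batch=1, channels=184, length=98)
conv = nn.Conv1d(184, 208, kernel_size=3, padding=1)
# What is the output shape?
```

Input: (1, 184, 98) -> Output: (1, 208, 98)

Answer: (1, 208, 98)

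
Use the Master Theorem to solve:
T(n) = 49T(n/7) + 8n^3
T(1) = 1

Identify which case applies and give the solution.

a=49, b=7, f(n)=8n^3. log_7(49) = 2. Since c=3 > 2 and the regularity condition holds (49(n/7)^3 = (49/7^3)n^3 with 49/7^3 < 1), Case 3 applies: T(n) = Θ(f(n)) = O(n^3).

Answer: O(n^3) - Case 3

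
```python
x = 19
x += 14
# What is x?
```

Trace:
`x = 19` → x = 19
`x += 14` → x = 33
So x = 33

Answer: 33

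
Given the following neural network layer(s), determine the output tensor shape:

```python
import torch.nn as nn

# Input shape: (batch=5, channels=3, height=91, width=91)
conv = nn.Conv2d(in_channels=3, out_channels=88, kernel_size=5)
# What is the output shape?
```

Input: (5, 3, 91, 91) -> Output: (5, 88, 87, 87)

Answer: (5, 88, 87, 87)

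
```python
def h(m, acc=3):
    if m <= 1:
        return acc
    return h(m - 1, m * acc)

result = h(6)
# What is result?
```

Accumulator trace (n, acc): (6, 3) -> (5, 18) -> (4, 90) -> (3, 360) -> (2, 1080) -> (1, 2160) -> return 2160

Answer: 2160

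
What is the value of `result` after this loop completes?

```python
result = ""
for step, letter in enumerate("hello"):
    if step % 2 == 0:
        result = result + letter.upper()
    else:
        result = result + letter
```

Uppercase even positions in 'hello'
`result` takes the values: "" → "H" → "He" → "HeL" → "HeLl" → "HeLlO"

Answer: "HeLlO"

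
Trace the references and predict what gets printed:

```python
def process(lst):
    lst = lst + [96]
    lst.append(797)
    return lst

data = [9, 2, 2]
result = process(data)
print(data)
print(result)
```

Key concept: rebinding parameter vs mutation.
Step by step:
`data = [9, 2, 2]` → data = [9, 2, 2]
`result = process(data)` → result = [9, 2, 2, 96, 797]
`print(data)` → prints [9, 2, 2]
`print(result)` → prints [9, 2, 2, 96, 797]

Answer:
[9, 2, 2]
[9, 2, 2, 96, 797]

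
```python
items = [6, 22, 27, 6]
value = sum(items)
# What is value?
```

Trace:
`items = [6, 22, 27, 6]` → items = [6, 22, 27, 6]
`value = sum(items)` → value = 61
So value = 61

Answer: 61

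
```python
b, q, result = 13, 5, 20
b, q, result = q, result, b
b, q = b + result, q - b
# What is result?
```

Trace:
`b, q, result = 13, 5, 20` → b = 13; q = 5; result = 20
`b, q, result = q, result, b` → b = 5; q = 20; result = 13
`b, q = b + result, q - b` → b = 18; q = 15
So result = 13

Answer: 13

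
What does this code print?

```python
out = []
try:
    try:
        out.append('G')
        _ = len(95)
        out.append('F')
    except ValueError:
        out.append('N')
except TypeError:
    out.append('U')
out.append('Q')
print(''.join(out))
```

Execution trace: 'G' (try body) → 'U' (outer except TypeError) → 'Q' (after the try/except). Output: GUQ

Answer: GUQ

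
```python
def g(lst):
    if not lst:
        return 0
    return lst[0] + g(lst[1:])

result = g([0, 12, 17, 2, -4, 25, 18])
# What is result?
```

0 + 12 + 17 + 2 + (-4) + 25 + 18 + 0 = 70

Answer: 70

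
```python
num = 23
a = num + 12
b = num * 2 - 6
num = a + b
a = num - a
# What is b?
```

Trace:
`num = 23` → num = 23
`a = num + 12` → a = 35
`b = num * 2 - 6` → b = 40
`num = a + b` → num = 75
`a = num - a` → a = 40
So b = 40

Answer: 40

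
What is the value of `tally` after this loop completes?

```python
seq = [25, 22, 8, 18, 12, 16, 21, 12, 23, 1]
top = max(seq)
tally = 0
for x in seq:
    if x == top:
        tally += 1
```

Count of max value 25 in [25, 22, 8, 18, 12, 16, 21, 12, 23, 1]
`tally` takes the values: 0 → 1

Answer: 1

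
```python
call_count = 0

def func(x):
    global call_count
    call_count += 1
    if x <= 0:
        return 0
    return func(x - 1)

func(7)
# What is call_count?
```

Linear recursion stepping by 1: 8 calls from x=7 down to ≤0.

Answer: 8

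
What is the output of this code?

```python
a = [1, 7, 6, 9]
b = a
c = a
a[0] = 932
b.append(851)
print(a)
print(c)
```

Key concept: multiple aliases.
Step by step:
`a = [1, 7, 6, 9]` → a = [1, 7, 6, 9]
`b = a` → b = [1, 7, 6, 9] (same object as a)
`c = a` → c = [1, 7, 6, 9] (same object as a, b)
`a[0] = 932` → a = [932, 7, 6, 9] (same object as b, c); b = [932, 7, 6, 9] (same object as a, c); c = [932, 7, 6, 9] (same object as a, b)
`b.append(851)` → a = [932, 7, 6, 9, 851] (same object as b, c); b = [932, 7, 6, 9, 851] (same object as a, c); c = [932, 7, 6, 9, 851] (same object as a, b)
`print(a)` → prints [932, 7, 6, 9, 851]
`print(c)` → prints [932, 7, 6, 9, 851]

Answer:
[932, 7, 6, 9, 851]
[932, 7, 6, 9, 851]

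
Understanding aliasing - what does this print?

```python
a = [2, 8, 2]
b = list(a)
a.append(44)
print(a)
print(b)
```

Key concept: list() constructor creates copy.
Step by step:
`a = [2, 8, 2]` → a = [2, 8, 2]
`b = list(a)` → b = [2, 8, 2]
`a.append(44)` → a = [2, 8, 2, 44]
`print(a)` → prints [2, 8, 2, 44]
`print(b)` → prints [2, 8, 2]

Answer:
[2, 8, 2, 44]
[2, 8, 2]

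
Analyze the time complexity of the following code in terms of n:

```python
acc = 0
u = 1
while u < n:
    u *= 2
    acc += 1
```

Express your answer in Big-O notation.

Each loop level contributes: log n. Multiplying the contributions gives O(log n).

Answer: O(log n)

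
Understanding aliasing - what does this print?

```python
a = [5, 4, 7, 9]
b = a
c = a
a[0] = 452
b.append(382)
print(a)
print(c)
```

Key concept: multiple aliases.
Step by step:
`a = [5, 4, 7, 9]` → a = [5, 4, 7, 9]
`b = a` → b = [5, 4, 7, 9] (same object as a)
`c = a` → c = [5, 4, 7, 9] (same object as a, b)
`a[0] = 452` → a = [452, 4, 7, 9] (same object as b, c); b = [452, 4, 7, 9] (same object as a, c); c = [452, 4, 7, 9] (same object as a, b)
`b.append(382)` → a = [452, 4, 7, 9, 382] (same object as b, c); b = [452, 4, 7, 9, 382] (same object as a, c); c = [452, 4, 7, 9, 382] (same object as a, b)
`print(a)` → prints [452, 4, 7, 9, 382]
`print(c)` → prints [452, 4, 7, 9, 382]

Answer:
[452, 4, 7, 9, 382]
[452, 4, 7, 9, 382]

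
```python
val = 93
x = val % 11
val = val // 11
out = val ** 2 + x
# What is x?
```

Trace:
`val = 93` → val = 93
`x = val % 11` → x = 5
`val = val // 11` → val = 8
`out = val ** 2 + x` → out = 69
So x = 5

Answer: 5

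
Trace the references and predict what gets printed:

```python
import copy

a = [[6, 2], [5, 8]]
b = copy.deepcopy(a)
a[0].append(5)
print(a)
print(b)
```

Key concept: deep copy is fully independent.
Step by step:
`a = [[6, 2], [5, 8]]` → a = [[6, 2], [5, 8]]
`b = copy.deepcopy(a)` → b = [[6, 2], [5, 8]]
`a[0].append(5)` → a = [[6, 2, 5], [5, 8]]
`print(a)` → prints [[6, 2, 5], [5, 8]]
`print(b)` → prints [[6, 2], [5, 8]]

Answer:
[[6, 2, 5], [5, 8]]
[[6, 2], [5, 8]]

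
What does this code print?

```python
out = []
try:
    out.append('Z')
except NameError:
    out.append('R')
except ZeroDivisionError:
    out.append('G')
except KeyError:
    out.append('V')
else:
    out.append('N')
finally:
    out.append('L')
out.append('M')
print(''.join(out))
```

Execution trace: 'Z' (try body, no exception) → 'N' (else) → 'L' (finally) → 'M' (after the try/except). Output: ZNLM

Answer: ZNLM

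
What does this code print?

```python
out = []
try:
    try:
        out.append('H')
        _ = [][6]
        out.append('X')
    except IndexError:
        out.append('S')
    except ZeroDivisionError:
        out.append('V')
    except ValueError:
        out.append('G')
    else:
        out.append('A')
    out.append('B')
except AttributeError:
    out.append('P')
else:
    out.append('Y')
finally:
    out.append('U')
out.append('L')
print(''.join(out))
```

Execution trace: 'H' (inner try body) → 'S' (inner except IndexError) → 'B' (try body, no exception) → 'Y' (else) → 'U' (finally) → 'L' (after the try/except). Output: HSBYUL

Answer: HSBYUL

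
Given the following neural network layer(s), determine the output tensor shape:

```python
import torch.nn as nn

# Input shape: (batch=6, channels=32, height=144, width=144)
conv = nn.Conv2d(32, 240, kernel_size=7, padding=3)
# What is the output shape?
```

Input: (6, 32, 144, 144) -> Output: (6, 240, 144, 144)

Answer: (6, 240, 144, 144)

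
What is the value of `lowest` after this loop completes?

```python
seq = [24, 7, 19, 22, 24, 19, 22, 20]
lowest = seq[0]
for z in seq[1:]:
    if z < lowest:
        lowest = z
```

Minimum of [24, 7, 19, 22, 24, 19, 22, 20]
`lowest` takes the values: 24 → 7

Answer: 7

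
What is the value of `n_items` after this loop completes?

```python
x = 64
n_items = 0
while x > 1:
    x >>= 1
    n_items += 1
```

Count right shifts until 1
`n_items` takes the values: 0 → 1 → 2 → 3 → 4 → 5 → 6

Answer: 6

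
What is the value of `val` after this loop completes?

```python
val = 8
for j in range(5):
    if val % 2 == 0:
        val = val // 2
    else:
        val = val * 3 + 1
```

Collatz-style transformation from 8
`val` takes the values: 8 → 4 → 2 → 1 → 4 → 2

Answer: 2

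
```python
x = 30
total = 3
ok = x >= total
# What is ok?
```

Trace:
`x = 30` → x = 30
`total = 3` → total = 3
`ok = x >= total` → ok = True
So ok = True

Answer: True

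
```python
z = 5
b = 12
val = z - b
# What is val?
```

Trace:
`z = 5` → z = 5
`b = 12` → b = 12
`val = z - b` → val = -7
So val = -7

Answer: -7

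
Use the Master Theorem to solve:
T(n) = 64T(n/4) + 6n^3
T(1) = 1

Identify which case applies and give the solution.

a=64, b=4, f(n)=6n^3. log_4(64) = 3. Since c=3 = 3, Case 2 applies: T(n) = Θ(n^log_b(a) · log n) = O(n^3 log n).

Answer: O(n^3 log n) - Case 2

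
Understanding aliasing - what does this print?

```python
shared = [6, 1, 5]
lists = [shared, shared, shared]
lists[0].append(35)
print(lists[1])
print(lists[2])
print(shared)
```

Key concept: list of same reference.
Step by step:
`shared = [6, 1, 5]` → shared = [6, 1, 5]
`lists = [shared, shared, shared]` → lists = [[6, 1, 5], [6, 1, 5], [6, 1, 5]]
`lists[0].append(35)` → shared = [6, 1, 5, 35]; lists = [[6, 1, 5, 35], [6, 1, 5, 35], [6, 1, 5, 35]]
`print(lists[1])` → prints [6, 1, 5, 35]
`print(lists[2])` → prints [6, 1, 5, 35]
`print(shared)` → prints [6, 1, 5, 35]

Answer:
[6, 1, 5, 35]
[6, 1, 5, 35]
[6, 1, 5, 35]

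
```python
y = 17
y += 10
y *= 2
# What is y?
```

Trace:
`y = 17` → y = 17
`y += 10` → y = 27
`y *= 2` → y = 54
So y = 54

Answer: 54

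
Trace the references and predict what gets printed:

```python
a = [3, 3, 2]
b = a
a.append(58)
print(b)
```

Key concept: basic list aliasing.
Step by step:
`a = [3, 3, 2]` → a = [3, 3, 2]
`b = a` → b = [3, 3, 2] (same object as a)
`a.append(58)` → a = [3, 3, 2, 58] (same object as b); b = [3, 3, 2, 58] (same object as a)
`print(b)` → prints [3, 3, 2, 58]

Answer: [3, 3, 2, 58]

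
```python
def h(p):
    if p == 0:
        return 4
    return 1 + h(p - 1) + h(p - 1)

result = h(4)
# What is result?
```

h(p) = 1 + 2·h(p-1), h(0)=4. Closed form: (4+1)·2^4 - 1 = 79.

Answer: 79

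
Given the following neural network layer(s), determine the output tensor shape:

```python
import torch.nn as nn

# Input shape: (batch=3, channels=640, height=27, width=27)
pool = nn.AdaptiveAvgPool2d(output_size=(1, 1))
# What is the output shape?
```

Input: (3, 640, 27, 27) -> Output: (3, 640, 1, 1)

Answer: (3, 640, 1, 1)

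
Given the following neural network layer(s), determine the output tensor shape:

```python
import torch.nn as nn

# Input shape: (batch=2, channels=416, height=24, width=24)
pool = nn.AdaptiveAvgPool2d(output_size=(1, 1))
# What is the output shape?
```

Input: (2, 416, 24, 24) -> Output: (2, 416, 1, 1)

Answer: (2, 416, 1, 1)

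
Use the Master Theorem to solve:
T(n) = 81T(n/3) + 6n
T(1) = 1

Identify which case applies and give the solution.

a=81, b=3, f(n)=6n. log_3(81) = 4. Since c=1 < 4, Case 1 applies: T(n) = Θ(n^log_b(a)) = O(n^4).

Answer: O(n^4) - Case 1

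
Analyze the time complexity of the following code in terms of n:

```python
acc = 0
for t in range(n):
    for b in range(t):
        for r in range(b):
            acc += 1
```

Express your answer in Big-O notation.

Each loop level contributes: n × n × n. Multiplying the contributions gives O(n^3).

Answer: O(n^3)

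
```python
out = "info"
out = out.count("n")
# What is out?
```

Trace:
`out = "info"` → out = 'info'
`out = out.count("n")` → out = 1
So out = 1

Answer: 1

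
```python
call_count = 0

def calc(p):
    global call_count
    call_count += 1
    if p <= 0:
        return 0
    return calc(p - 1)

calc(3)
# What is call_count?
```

Linear recursion stepping by 1: 4 calls from p=3 down to ≤0.

Answer: 4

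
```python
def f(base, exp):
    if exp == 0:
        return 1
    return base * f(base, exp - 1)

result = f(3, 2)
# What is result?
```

f(3, 2) = 3 * 3 = 9

Answer: 9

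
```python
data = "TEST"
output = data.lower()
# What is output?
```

Trace:
`data = "TEST"` → data = 'TEST'
`output = data.lower()` → output = 'test'
So output = 'test'

Answer: 'test'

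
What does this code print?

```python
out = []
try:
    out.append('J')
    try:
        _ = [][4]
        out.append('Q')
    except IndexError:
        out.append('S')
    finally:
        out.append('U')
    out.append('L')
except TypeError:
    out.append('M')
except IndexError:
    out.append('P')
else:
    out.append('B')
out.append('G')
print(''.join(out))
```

Execution trace: 'J' (try body) → 'S' (inner except IndexError) → 'U' (inner finally) → 'L' (try body, no exception) → 'B' (else) → 'G' (after the try/except). Output: JSULBG

Answer: JSULBG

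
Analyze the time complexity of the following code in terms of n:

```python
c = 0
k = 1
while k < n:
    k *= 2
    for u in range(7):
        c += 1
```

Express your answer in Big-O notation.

Each loop level contributes: log n × 1. Multiplying the contributions gives O(log n).

Answer: O(log n)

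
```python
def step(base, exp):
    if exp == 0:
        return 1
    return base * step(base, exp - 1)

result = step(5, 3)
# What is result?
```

step(5, 3) = 5 * 5 * 5 = 125

Answer: 125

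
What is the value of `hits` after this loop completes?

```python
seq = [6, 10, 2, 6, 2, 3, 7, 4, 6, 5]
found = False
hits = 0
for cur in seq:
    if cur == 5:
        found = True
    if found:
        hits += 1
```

Count elements after first 5 in [6, 10, 2, 6, 2, 3, 7, 4, 6, 5]
`hits` takes the values: 0 → 1

Answer: 1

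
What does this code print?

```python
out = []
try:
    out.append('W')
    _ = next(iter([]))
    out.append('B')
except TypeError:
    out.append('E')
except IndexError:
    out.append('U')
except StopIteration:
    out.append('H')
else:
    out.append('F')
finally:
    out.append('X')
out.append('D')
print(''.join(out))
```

Execution trace: 'W' (try body) → 'H' (except StopIteration) → 'X' (finally) → 'D' (after the try/except). Output: WHXD

Answer: WHXD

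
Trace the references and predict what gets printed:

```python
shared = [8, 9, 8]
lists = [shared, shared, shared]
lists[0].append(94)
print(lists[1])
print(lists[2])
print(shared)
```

Key concept: list of same reference.
Step by step:
`shared = [8, 9, 8]` → shared = [8, 9, 8]
`lists = [shared, shared, shared]` → lists = [[8, 9, 8], [8, 9, 8], [8, 9, 8]]
`lists[0].append(94)` → shared = [8, 9, 8, 94]; lists = [[8, 9, 8, 94], [8, 9, 8, 94], [8, 9, 8, 94]]
`print(lists[1])` → prints [8, 9, 8, 94]
`print(lists[2])` → prints [8, 9, 8, 94]
`print(shared)` → prints [8, 9, 8, 94]

Answer:
[8, 9, 8, 94]
[8, 9, 8, 94]
[8, 9, 8, 94]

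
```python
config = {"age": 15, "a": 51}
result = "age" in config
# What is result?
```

Trace:
`config = {"age": 15, "a": 51}` → config = {'age': 15, 'a': 51}
`result = "age" in config` → result = True
So result = True

Answer: True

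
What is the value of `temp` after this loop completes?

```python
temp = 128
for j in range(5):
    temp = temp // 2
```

Halve 5 times: 128 // 2^5 = 4
`temp` takes the values: 128 → 64 → 32 → 16 → 8 → 4

Answer: 4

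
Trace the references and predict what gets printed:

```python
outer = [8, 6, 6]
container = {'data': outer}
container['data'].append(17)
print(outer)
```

Key concept: dict holds reference to list.
Step by step:
`outer = [8, 6, 6]` → outer = [8, 6, 6]
`container = {'data': outer}` → container = {'data': [8, 6, 6]}
`container['data'].append(17)` → outer = [8, 6, 6, 17]; container = {'data': [8, 6, 6, 17]}
`print(outer)` → prints [8, 6, 6, 17]

Answer: [8, 6, 6, 17]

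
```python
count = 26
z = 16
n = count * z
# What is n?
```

Trace:
`count = 26` → count = 26
`z = 16` → z = 16
`n = count * z` → n = 416
So n = 416

Answer: 416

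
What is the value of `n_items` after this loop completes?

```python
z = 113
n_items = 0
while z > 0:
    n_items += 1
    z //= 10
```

Count digits by repeated division by 10
`n_items` takes the values: 0 → 1 → 2 → 3

Answer: 3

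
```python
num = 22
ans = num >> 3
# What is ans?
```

Trace:
`num = 22` → num = 22
`ans = num >> 3` → ans = 2
So ans = 2

Answer: 2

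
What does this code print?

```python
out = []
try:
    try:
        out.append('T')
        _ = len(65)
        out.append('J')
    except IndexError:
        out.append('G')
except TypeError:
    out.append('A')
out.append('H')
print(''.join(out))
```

Execution trace: 'T' (try body) → 'A' (outer except TypeError) → 'H' (after the try/except). Output: TAH

Answer: TAH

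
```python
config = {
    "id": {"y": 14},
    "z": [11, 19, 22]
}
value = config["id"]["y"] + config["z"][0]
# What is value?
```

Trace:
`config = { ...` → config = {'id': {'y': 14}, 'z': [11, 19, 22]}
`value = config["id"]["y"] + config["z"][0]` → value = 25
So value = 25

Answer: 25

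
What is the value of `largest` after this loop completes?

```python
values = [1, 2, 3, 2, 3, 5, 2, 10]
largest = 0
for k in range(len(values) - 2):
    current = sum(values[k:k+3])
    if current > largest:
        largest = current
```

Max sum of 3-element window in [1, 2, 3, 2, 3, 5, 2, 10]
`largest` takes the values: 0 → 6 → 7 → 8 → 10 → 17

Answer: 17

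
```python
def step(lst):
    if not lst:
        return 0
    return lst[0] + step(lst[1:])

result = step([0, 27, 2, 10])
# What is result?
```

0 + 27 + 2 + 10 + 0 = 39

Answer: 39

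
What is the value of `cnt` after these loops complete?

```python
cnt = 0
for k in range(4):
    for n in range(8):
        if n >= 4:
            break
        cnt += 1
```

Inner breaks at 4, outer runs 4 times
`cnt` takes the values: 0 → 1 → 2 → 3 → 4 → 5 → 6 → 7 → 8 → 9 → 10 → 11 → 12 → 13 → 14 → 15 → 16

Answer: 16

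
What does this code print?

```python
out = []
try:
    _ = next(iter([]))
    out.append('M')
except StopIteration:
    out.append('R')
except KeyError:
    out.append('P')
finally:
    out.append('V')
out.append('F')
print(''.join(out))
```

Execution trace: 'R' (except StopIteration) → 'V' (finally) → 'F' (after the try/except). Output: RVF

Answer: RVF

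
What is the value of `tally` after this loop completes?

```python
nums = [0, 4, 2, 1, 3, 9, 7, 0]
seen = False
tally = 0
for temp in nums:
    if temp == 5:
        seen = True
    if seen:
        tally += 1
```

Count elements after first 5 in [0, 4, 2, 1, 3, 9, 7, 0]
`tally` takes the values: 0

Answer: 0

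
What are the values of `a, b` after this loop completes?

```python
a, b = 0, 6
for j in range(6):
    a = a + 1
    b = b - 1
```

a goes 0→6, b goes 6→0
`a, b` takes the values: (0, 6) → (1, 6) → (1, 5) → (2, 5) → (2, 4) → (3, 4) → (3, 3) → (4, 3) → (4, 2) → (5, 2) → (5, 1) → (6, 1) → (6, 0)

Answer: 6, 0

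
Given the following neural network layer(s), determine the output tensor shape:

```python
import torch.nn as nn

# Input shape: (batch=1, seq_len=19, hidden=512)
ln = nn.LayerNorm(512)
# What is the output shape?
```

Input: (1, 19, 512) -> Output: (1, 19, 512)

Answer: (1, 19, 512)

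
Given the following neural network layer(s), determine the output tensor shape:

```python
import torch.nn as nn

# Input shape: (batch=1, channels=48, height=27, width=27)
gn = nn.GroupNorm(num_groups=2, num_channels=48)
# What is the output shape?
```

Input: (1, 48, 27, 27) -> Output: (1, 48, 27, 27)

Answer: (1, 48, 27, 27)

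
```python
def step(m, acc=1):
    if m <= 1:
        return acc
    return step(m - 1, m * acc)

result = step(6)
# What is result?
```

Accumulator trace (n, acc): (6, 1) -> (5, 6) -> (4, 30) -> (3, 120) -> (2, 360) -> (1, 720) -> return 720

Answer: 720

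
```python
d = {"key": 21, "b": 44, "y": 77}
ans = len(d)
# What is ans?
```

Trace:
`d = {"key": 21, "b": 44, "y": 77}` → d = {'key': 21, 'b': 44, 'y': 77}
`ans = len(d)` → ans = 3
So ans = 3

Answer: 3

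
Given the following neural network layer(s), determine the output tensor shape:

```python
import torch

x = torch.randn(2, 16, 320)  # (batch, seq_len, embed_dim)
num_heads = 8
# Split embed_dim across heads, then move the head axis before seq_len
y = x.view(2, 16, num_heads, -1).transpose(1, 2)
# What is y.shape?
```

Input: (2, 16, 320) -> head_dim = 320 // 8 = 40; after view: (2, 16, 8, 40) -> after transpose(1, 2): (2, 8, 16, 40) -> Output: (2, 8, 16, 40)

Answer: (2, 8, 16, 40)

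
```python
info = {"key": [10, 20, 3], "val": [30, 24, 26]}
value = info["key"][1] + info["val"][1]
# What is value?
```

Trace:
`info = {"key": [10, 20, 3], "val": [30, 24, 26]}` → info = {'key': [10, 20, 3], 'val': [30, 24, 26]}
`value = info["key"][1] + info["val"][1]` → value = 44
So value = 44

Answer: 44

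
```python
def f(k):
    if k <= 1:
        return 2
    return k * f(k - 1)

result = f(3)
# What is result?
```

f(3) = 3 * 2 * 2 = 12

Answer: 12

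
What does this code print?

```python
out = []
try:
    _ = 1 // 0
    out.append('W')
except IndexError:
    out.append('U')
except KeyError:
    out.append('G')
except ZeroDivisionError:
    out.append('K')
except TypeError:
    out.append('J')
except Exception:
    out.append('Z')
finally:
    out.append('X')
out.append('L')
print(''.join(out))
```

Execution trace: 'K' (except ZeroDivisionError) → 'X' (finally) → 'L' (after the try/except). Output: KXL

Answer: KXL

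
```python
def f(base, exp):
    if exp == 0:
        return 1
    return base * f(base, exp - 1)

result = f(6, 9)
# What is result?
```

f(6, 9) = 6 * 6 * 6 * 6 * 6 * 6 * 6 * 6 * 6 = 10077696

Answer: 10077696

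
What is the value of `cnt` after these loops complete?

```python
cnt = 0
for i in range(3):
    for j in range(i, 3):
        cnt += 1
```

Upper triangle: 3 + 2 + ... + 1
`cnt` takes the values: 0 → 1 → 2 → 3 → 4 → 5 → 6

Answer: 6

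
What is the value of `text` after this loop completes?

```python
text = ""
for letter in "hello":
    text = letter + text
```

Reverse 'hello'
`text` takes the values: "" → "h" → "eh" → "leh" → "lleh" → "olleh"

Answer: "olleh"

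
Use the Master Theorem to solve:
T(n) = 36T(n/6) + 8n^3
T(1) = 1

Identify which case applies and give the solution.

a=36, b=6, f(n)=8n^3. log_6(36) = 2. Since c=3 > 2 and the regularity condition holds (36(n/6)^3 = (36/6^3)n^3 with 36/6^3 < 1), Case 3 applies: T(n) = Θ(f(n)) = O(n^3).

Answer: O(n^3) - Case 3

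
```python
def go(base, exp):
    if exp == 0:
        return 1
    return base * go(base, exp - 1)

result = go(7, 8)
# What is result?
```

go(7, 8) = 7 * 7 * 7 * 7 * 7 * 7 * 7 * 7 = 5764801

Answer: 5764801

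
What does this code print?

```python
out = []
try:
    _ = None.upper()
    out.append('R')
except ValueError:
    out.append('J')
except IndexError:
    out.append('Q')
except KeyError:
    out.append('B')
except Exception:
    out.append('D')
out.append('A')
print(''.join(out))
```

Execution trace: 'D' (except Exception) → 'A' (after the try/except). Output: DA

Answer: DA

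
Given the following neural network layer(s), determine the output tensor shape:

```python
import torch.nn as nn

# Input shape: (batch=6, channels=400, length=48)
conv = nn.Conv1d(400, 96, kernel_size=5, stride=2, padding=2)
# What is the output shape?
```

Input: (6, 400, 48) -> Output: (6, 96, 24)

Answer: (6, 96, 24)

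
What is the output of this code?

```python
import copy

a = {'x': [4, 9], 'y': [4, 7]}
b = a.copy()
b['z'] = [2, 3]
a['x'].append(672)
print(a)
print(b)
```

Key concept: shallow copy of dict with mutable values.
Step by step:
`a = {'x': [4, 9], 'y': [4, 7]}` → a = {'x': [4, 9], 'y': [4, 7]}
`b = a.copy()` → b = {'x': [4, 9], 'y': [4, 7]}
`b['z'] = [2, 3]` → b = {'x': [4, 9], 'y': [4, 7], 'z': [2, 3]}
`a['x'].append(672)` → a = {'x': [4, 9, 672], 'y': [4, 7]}; b = {'x': [4, 9, 672], 'y': [4, 7], 'z': [2, 3]}
`print(a)` → prints {'x': [4, 9, 672], 'y': [4, 7]}
`print(b)` → prints {'x': [4, 9, 672], 'y': [4, 7], 'z': [2, 3]}

Answer:
{'x': [4, 9, 672], 'y': [4, 7]}
{'x': [4, 9, 672], 'y': [4, 7], 'z': [2, 3]}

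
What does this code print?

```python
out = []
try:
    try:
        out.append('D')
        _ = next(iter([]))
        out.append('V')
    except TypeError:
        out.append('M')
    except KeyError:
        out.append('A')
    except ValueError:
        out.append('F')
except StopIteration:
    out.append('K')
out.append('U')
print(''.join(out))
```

Execution trace: 'D' (try body) → 'K' (outer except StopIteration) → 'U' (after the try/except). Output: DKU

Answer: DKU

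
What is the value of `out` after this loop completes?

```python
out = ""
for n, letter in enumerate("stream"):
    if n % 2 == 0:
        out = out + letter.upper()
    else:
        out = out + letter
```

Uppercase even positions in 'stream'
`out` takes the values: "" → "S" → "St" → "StR" → "StRe" → "StReA" → "StReAm"

Answer: "StReAm"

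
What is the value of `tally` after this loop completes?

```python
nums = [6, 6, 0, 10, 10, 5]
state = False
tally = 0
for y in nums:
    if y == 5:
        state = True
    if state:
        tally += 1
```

Count elements after first 5 in [6, 6, 0, 10, 10, 5]
`tally` takes the values: 0 → 1

Answer: 1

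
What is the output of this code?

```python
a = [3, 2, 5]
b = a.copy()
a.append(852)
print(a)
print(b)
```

Key concept: list.copy() creates independent copy.
Step by step:
`a = [3, 2, 5]` → a = [3, 2, 5]
`b = a.copy()` → b = [3, 2, 5]
`a.append(852)` → a = [3, 2, 5, 852]
`print(a)` → prints [3, 2, 5, 852]
`print(b)` → prints [3, 2, 5]

Answer:
[3, 2, 5, 852]
[3, 2, 5]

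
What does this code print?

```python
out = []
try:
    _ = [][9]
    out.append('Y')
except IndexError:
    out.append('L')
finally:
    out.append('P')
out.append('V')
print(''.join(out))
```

Execution trace: 'L' (except IndexError) → 'P' (finally) → 'V' (after the try/except). Output: LPV

Answer: LPV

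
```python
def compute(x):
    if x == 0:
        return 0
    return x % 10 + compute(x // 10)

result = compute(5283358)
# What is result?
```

Sum of digits of 5283358: 8 + 5 + 3 + 3 + 8 + 2 + 5 = 34

Answer: 34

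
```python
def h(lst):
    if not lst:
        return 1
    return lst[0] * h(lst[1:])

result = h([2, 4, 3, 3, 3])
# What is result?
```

Product over [2, 4, 3, 3, 3] = 2 * 4 * 3 * 3 * 3 = 216

Answer: 216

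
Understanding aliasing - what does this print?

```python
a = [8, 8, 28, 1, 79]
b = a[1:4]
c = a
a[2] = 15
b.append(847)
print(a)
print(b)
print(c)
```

Key concept: slice vs alias.
Step by step:
`a = [8, 8, 28, 1, 79]` → a = [8, 8, 28, 1, 79]
`b = a[1:4]` → b = [8, 28, 1]
`c = a` → c = [8, 8, 28, 1, 79] (same object as a)
`a[2] = 15` → a = [8, 8, 15, 1, 79] (same object as c); c = [8, 8, 15, 1, 79] (same object as a)
`b.append(847)` → b = [8, 28, 1, 847]
`print(a)` → prints [8, 8, 15, 1, 79]
`print(b)` → prints [8, 28, 1, 847]
`print(c)` → prints [8, 8, 15, 1, 79]

Answer:
[8, 8, 15, 1, 79]
[8, 28, 1, 847]
[8, 8, 15, 1, 79]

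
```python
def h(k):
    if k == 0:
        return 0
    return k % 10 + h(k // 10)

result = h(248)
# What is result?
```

Sum of digits of 248: 8 + 4 + 2 = 14

Answer: 14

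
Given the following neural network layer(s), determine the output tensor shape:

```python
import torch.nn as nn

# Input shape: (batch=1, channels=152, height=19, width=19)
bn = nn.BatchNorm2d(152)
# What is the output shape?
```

Input: (1, 152, 19, 19) -> Output: (1, 152, 19, 19)

Answer: (1, 152, 19, 19)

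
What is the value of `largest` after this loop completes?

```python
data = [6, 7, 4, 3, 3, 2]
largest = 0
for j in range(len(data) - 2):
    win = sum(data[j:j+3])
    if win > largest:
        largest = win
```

Max sum of 3-element window in [6, 7, 4, 3, 3, 2]
`largest` takes the values: 0 → 17

Answer: 17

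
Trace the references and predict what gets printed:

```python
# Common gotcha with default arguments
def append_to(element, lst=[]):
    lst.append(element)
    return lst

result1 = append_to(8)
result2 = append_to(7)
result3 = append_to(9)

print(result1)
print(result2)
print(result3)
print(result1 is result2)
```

Key concept: mutable default argument gotcha.
Step by step:
`result1 = append_to(8)` → result1 = [8]
`result2 = append_to(7)` → result1 = [8, 7] (same object as result2); result2 = [8, 7] (same object as result1)
`result3 = append_to(9)` → result1 = [8, 7, 9] (same object as result2, result3); result2 = [8, 7, 9] (same object as result1, result3); result3 = [8, 7, 9] (same object as result1, result2)
`print(result1)` → prints [8, 7, 9]
`print(result2)` → prints [8, 7, 9]
`print(result3)` → prints [8, 7, 9]
`print(result1 is result2)` → prints True

Answer:
[8, 7, 9]
[8, 7, 9]
[8, 7, 9]
True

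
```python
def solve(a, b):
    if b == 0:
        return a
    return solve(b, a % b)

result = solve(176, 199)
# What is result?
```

solve(176, 199) -> solve(199, 176) -> solve(176, 23) -> solve(23, 15) -> solve(15, 8) -> solve(8, 7) -> solve(7, 1) -> solve(1, 0) -> 1

Answer: 1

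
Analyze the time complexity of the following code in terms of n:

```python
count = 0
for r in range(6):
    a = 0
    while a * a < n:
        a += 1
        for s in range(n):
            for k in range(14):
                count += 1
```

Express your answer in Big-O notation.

Each loop level contributes: 1 × √n × n × 1. Multiplying the contributions gives O(n√n).

Answer: O(n√n)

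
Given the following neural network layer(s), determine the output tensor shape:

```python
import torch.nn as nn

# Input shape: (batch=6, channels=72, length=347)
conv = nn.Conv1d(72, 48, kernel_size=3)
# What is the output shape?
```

Input: (6, 72, 347) -> Output: (6, 48, 345)

Answer: (6, 48, 345)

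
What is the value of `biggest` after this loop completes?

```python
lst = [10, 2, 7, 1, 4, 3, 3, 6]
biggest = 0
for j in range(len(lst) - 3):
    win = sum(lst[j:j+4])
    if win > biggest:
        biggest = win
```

Max sum of 4-element window in [10, 2, 7, 1, 4, 3, 3, 6]
`biggest` takes the values: 0 → 20

Answer: 20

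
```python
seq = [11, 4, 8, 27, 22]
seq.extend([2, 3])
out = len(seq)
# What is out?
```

Trace:
`seq = [11, 4, 8, 27, 22]` → seq = [11, 4, 8, 27, 22]
`seq.extend([2, 3])` → seq = [11, 4, 8, 27, 22, 2, 3]
`out = len(seq)` → out = 7
So out = 7

Answer: 7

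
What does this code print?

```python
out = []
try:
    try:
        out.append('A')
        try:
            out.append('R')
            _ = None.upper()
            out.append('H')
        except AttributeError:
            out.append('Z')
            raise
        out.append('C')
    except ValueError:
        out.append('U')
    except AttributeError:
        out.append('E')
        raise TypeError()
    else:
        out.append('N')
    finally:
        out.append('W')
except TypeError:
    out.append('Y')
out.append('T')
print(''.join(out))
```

Execution trace: 'A' (try body) → 'R' (inner try body) → 'Z' (inner except AttributeError) → 'E' (except AttributeError) → 'W' (finally) → 'Y' (outer except TypeError) → 'T' (after the try/except). Output: ARZEWYT

Answer: ARZEWYT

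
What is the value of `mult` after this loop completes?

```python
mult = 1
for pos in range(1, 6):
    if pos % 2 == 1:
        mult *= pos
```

Product of odd numbers 1 to 5
`mult` takes the values: 1 → 3 → 15

Answer: 15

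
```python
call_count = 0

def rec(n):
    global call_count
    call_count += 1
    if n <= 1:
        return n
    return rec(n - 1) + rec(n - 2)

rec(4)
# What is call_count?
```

Calls(n) = 1 + Calls(n-1) + Calls(n-2); Calls(0)=Calls(1)=1. For n=4 this gives 9.

Answer: 9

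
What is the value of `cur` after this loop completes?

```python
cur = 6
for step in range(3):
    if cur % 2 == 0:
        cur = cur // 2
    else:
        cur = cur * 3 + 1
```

Collatz-style transformation from 6
`cur` takes the values: 6 → 3 → 10 → 5

Answer: 5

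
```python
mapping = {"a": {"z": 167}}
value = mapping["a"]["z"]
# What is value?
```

Trace:
`mapping = {"a": {"z": 167}}` → mapping = {'a': {'z': 167}}
`value = mapping["a"]["z"]` → value = 167
So value = 167

Answer: 167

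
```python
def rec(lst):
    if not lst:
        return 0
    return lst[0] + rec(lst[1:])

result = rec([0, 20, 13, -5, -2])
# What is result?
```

0 + 20 + 13 + (-5) + (-2) + 0 = 26

Answer: 26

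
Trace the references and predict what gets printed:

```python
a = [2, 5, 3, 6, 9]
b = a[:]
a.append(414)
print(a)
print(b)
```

Key concept: slice [:] creates copy.
Step by step:
`a = [2, 5, 3, 6, 9]` → a = [2, 5, 3, 6, 9]
`b = a[:]` → b = [2, 5, 3, 6, 9]
`a.append(414)` → a = [2, 5, 3, 6, 9, 414]
`print(a)` → prints [2, 5, 3, 6, 9, 414]
`print(b)` → prints [2, 5, 3, 6, 9]

Answer:
[2, 5, 3, 6, 9, 414]
[2, 5, 3, 6, 9]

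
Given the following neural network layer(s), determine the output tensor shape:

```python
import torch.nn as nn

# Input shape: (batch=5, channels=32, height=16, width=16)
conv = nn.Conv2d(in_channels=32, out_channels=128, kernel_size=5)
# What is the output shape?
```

Input: (5, 32, 16, 16) -> Output: (5, 128, 12, 12)

Answer: (5, 128, 12, 12)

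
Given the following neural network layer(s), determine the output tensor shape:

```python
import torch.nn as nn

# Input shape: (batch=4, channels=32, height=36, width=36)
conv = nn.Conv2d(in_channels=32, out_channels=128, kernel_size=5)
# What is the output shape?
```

Input: (4, 32, 36, 36) -> Output: (4, 128, 32, 32)

Answer: (4, 128, 32, 32)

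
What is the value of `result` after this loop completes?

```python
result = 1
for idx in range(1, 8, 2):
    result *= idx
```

Product of 1, 3, 5, ... up to 7
`result` takes the values: 1 → 3 → 15 → 105

Answer: 105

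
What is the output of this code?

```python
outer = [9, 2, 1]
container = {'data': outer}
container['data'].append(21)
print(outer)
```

Key concept: dict holds reference to list.
Step by step:
`outer = [9, 2, 1]` → outer = [9, 2, 1]
`container = {'data': outer}` → container = {'data': [9, 2, 1]}
`container['data'].append(21)` → outer = [9, 2, 1, 21]; container = {'data': [9, 2, 1, 21]}
`print(outer)` → prints [9, 2, 1, 21]

Answer: [9, 2, 1, 21]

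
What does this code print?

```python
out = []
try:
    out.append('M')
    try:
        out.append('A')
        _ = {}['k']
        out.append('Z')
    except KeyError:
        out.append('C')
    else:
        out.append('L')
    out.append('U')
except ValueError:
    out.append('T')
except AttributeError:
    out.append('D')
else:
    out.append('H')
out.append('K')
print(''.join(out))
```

Execution trace: 'M' (try body) → 'A' (inner try body) → 'C' (inner except KeyError) → 'U' (try body, no exception) → 'H' (else) → 'K' (after the try/except). Output: MACUHK

Answer: MACUHK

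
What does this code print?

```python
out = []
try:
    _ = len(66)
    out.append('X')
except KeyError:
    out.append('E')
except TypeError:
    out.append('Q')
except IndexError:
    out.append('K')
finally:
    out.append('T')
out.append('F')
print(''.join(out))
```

Execution trace: 'Q' (except TypeError) → 'T' (finally) → 'F' (after the try/except). Output: QTF

Answer: QTF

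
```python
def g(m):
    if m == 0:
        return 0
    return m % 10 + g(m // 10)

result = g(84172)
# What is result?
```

Sum of digits of 84172: 2 + 7 + 1 + 4 + 8 = 22

Answer: 22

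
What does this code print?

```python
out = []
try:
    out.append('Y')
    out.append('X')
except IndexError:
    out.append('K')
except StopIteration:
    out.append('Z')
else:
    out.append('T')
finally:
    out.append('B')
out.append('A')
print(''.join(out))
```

Execution trace: 'Y' (try body) → 'X' (try body, no exception) → 'T' (else) → 'B' (finally) → 'A' (after the try/except). Output: YXTBA

Answer: YXTBA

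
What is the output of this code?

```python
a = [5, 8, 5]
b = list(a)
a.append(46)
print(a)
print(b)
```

Key concept: list() constructor creates copy.
Step by step:
`a = [5, 8, 5]` → a = [5, 8, 5]
`b = list(a)` → b = [5, 8, 5]
`a.append(46)` → a = [5, 8, 5, 46]
`print(a)` → prints [5, 8, 5, 46]
`print(b)` → prints [5, 8, 5]

Answer:
[5, 8, 5, 46]
[5, 8, 5]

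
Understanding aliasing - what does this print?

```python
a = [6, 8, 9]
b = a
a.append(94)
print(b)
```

Key concept: basic list aliasing.
Step by step:
`a = [6, 8, 9]` → a = [6, 8, 9]
`b = a` → b = [6, 8, 9] (same object as a)
`a.append(94)` → a = [6, 8, 9, 94] (same object as b); b = [6, 8, 9, 94] (same object as a)
`print(b)` → prints [6, 8, 9, 94]

Answer: [6, 8, 9, 94]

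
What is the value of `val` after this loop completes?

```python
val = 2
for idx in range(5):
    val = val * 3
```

Multiply by 3, 5 times: 2 * 3^5 = 486
`val` takes the values: 2 → 6 → 18 → 54 → 162 → 486

Answer: 486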